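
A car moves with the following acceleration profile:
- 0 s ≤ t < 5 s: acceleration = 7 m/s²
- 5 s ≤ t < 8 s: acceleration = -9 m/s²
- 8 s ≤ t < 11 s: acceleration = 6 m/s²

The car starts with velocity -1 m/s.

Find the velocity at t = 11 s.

25 m/s

Δv equals the area under the a-t graph; then v = v₀ + Δv.
0–5 s: 7 × 5 = 35 m/s
5–8 s: -9 × 3 = -27 m/s
8–11 s: 6 × 3 = 18 m/s
Δv = 26 m/s, so v(11) = -1 + (26) = 25 m/s.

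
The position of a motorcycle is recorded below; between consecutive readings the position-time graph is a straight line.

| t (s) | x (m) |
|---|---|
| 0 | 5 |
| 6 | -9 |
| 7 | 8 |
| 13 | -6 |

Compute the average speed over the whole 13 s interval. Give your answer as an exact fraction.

Average speed = (total path length)/(elapsed time); on a piecewise-linear x-t graph the path length is Σ|Δx|.
0–6 s: |Δx| = |-9 − 5| = 14 m
6–7 s: |Δx| = |8 − -9| = 17 m
7–13 s: |Δx| = |-6 − 8| = 14 m
Total path = 45 m; average speed = 45/13 = 45/13 m/s.

45/13 m/s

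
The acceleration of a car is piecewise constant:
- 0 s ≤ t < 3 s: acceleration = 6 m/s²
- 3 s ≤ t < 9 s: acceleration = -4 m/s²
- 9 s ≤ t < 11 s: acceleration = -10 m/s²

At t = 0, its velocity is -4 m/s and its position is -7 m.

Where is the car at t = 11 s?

-20 m

On each constant-a segment, Δv = aΔt and Δx = v₀Δt + ½aΔt²; chain segment to segment.
0–3 s: v starts -4 m/s; Δx = -4·3 + ½·6·3² = 15 m; v ends 14 m/s.
3–9 s: v starts 14 m/s; Δx = 14·6 + ½·-4·6² = 12 m; v ends -10 m/s.
9–11 s: v starts -10 m/s; Δx = -10·2 + ½·-10·2² = -40 m; v ends -30 m/s.
x(11) = -7 + Σ Δx = -20 m.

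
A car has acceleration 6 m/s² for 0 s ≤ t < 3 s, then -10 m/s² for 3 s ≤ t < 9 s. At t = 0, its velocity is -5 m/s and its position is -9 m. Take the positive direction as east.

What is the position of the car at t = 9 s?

On each constant-a segment, Δv = aΔt and Δx = v₀Δt + ½aΔt²; chain segment to segment.
0–3 s: v starts -5 m/s; Δx = -5·3 + ½·6·3² = 12 m; v ends 13 m/s.
3–9 s: v starts 13 m/s; Δx = 13·6 + ½·-10·6² = -102 m; v ends -47 m/s.
x(9) = -9 + Σ Δx = -99 m.

-99 m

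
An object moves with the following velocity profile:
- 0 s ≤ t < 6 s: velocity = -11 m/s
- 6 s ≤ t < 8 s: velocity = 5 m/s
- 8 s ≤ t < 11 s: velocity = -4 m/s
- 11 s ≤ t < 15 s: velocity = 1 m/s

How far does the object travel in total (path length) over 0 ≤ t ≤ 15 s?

92 m

Total distance travelled is ∫|v| dt — sum the magnitudes of each area piece.
0–6 s: |-11| × 6 = 66 m
6–8 s: |5| × 2 = 10 m
8–11 s: |-4| × 3 = 12 m
11–15 s: |1| × 4 = 4 m
Total distance = 92 m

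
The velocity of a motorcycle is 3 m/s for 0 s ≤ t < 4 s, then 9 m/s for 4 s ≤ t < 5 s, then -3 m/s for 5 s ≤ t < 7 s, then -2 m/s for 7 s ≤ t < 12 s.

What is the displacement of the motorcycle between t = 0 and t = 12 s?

Displacement is the signed area under the v-t curve.
0–4 s: 3 × 4 = 12 m
4–5 s: 9 × 1 = 9 m
5–7 s: -3 × 2 = -6 m
7–12 s: -2 × 5 = -10 m
Net displacement = 5 m

5 m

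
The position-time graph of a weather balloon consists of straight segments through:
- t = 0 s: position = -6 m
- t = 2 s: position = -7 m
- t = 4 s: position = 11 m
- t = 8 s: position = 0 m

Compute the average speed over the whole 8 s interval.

3.75 m/s

Average speed = (total path length)/(elapsed time); on a piecewise-linear x-t graph the path length is Σ|Δx|.
0–2 s: |Δx| = |-7 − -6| = 1 m
2–4 s: |Δx| = |11 − -7| = 18 m
4–8 s: |Δx| = |0 − 11| = 11 m
Total path = 30 m; average speed = 30/8 = 3.75 m/s.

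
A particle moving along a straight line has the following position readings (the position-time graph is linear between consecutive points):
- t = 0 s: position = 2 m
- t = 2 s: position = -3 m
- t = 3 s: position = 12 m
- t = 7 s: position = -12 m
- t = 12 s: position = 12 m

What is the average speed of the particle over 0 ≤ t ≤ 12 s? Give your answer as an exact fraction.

Average speed = (total path length)/(elapsed time); on a piecewise-linear x-t graph the path length is Σ|Δx|.
0–2 s: |Δx| = |-3 − 2| = 5 m
2–3 s: |Δx| = |12 − -3| = 15 m
3–7 s: |Δx| = |-12 − 12| = 24 m
7–12 s: |Δx| = |12 − -12| = 24 m
Total path = 68 m; average speed = 68/12 = 17/3 m/s.

17/3 m/s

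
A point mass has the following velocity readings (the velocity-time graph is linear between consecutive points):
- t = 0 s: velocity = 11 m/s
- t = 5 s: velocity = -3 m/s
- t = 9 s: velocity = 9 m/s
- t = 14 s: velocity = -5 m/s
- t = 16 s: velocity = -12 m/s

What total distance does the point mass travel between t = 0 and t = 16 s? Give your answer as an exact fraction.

519/7 m

Distance (not displacement) is the total path length: add the absolute areas under v-t.
0–5 s: v = 0 at t = 55/14 s; triangle areas 605/28 + 45/28 = 325/14 m
5–9 s: v = 0 at t = 6 s; triangle areas 1.5 + 13.5 = 15 m
9–14 s: v = 0 at t = 171/14 s; triangle areas 405/28 + 125/28 = 265/14 m
14–16 s: |½(-5 + -12)(2)| = 17 m
Total distance = 519/7 m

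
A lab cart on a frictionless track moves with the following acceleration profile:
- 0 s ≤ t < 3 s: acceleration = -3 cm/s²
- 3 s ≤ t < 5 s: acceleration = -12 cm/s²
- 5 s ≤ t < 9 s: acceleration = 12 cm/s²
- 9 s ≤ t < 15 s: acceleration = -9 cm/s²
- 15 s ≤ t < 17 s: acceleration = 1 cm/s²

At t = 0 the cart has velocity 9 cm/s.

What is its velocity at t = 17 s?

Δv equals the area under the a-t graph; then v = v₀ + Δv.
0–3 s: -3 × 3 = -9 cm/s
3–5 s: -12 × 2 = -24 cm/s
5–9 s: 12 × 4 = 48 cm/s
9–15 s: -9 × 6 = -54 cm/s
15–17 s: 1 × 2 = 2 cm/s
Δv = -37 cm/s, so v(17) = 9 + (-37) = -28 cm/s.

-28 cm/s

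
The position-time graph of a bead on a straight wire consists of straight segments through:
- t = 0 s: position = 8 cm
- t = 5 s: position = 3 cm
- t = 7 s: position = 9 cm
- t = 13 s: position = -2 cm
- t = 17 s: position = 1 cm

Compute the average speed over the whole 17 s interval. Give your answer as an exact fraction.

Average speed = (total path length)/(elapsed time); on a piecewise-linear x-t graph the path length is Σ|Δx|.
0–5 s: |Δx| = |3 − 8| = 5 cm
5–7 s: |Δx| = |9 − 3| = 6 cm
7–13 s: |Δx| = |-2 − 9| = 11 cm
13–17 s: |Δx| = |1 − -2| = 3 cm
Total path = 25 cm; average speed = 25/17 = 25/17 cm/s.

25/17 cm/s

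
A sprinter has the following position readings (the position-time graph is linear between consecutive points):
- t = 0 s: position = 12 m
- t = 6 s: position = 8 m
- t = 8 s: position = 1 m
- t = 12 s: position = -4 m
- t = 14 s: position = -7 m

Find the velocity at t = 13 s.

-1.5 m/s

Velocity is the slope of the x-t graph on 12–14 s: (-7 − -4)/(14 − 12) = -1.5 m/s.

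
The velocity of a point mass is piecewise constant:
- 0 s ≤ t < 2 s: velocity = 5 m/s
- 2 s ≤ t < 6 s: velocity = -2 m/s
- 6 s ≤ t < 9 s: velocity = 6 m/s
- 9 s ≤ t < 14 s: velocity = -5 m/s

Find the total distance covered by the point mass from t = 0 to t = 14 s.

61 m

Total distance travelled is ∫|v| dt — sum the magnitudes of each area piece.
0–2 s: |5| × 2 = 10 m
2–6 s: |-2| × 4 = 8 m
6–9 s: |6| × 3 = 18 m
9–14 s: |-5| × 5 = 25 m
Total distance = 61 m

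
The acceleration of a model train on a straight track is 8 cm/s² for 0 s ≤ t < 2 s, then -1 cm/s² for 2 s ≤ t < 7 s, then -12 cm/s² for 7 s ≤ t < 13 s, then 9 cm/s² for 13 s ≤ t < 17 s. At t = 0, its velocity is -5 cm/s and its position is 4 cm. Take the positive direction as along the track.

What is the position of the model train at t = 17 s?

On each constant-a segment, Δv = aΔt and Δx = v₀Δt + ½aΔt²; chain segment to segment.
0–2 s: v starts -5 cm/s; Δx = -5·2 + ½·8·2² = 6 cm; v ends 11 cm/s.
2–7 s: v starts 11 cm/s; Δx = 11·5 + ½·-1·5² = 42.5 cm; v ends 6 cm/s.
7–13 s: v starts 6 cm/s; Δx = 6·6 + ½·-12·6² = -180 cm; v ends -66 cm/s.
13–17 s: v starts -66 cm/s; Δx = -66·4 + ½·9·4² = -192 cm; v ends -30 cm/s.
x(17) = 4 + Σ Δx = -319.5 cm.

-319.5 cm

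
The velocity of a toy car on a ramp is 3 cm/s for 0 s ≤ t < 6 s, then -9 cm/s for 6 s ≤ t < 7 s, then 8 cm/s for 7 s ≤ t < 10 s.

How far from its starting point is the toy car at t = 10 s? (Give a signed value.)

33 cm

Displacement is the signed area under the v-t curve.
0–6 s: 3 × 6 = 18 cm
6–7 s: -9 × 1 = -9 cm
7–10 s: 8 × 3 = 24 cm
Net displacement = 33 cm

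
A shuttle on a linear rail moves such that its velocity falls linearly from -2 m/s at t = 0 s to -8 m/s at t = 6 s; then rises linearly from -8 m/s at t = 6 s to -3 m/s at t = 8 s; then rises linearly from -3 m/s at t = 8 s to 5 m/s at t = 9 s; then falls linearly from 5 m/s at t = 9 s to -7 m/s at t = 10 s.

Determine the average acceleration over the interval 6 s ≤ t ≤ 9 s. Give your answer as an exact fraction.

Average acceleration = Δv/Δt = (5 − -8)/(9 − 6) = 13/3 m/s².

13/3 m/s²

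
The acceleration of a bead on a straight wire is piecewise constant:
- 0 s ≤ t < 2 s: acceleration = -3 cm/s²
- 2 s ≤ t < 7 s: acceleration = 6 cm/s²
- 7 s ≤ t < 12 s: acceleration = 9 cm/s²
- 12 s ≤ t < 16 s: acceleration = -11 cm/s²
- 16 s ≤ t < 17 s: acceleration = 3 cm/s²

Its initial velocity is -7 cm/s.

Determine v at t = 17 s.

21 cm/s

Δv equals the area under the a-t graph; then v = v₀ + Δv.
0–2 s: -3 × 2 = -6 cm/s
2–7 s: 6 × 5 = 30 cm/s
7–12 s: 9 × 5 = 45 cm/s
12–16 s: -11 × 4 = -44 cm/s
16–17 s: 3 × 1 = 3 cm/s
Δv = 28 cm/s, so v(17) = -7 + (28) = 21 cm/s.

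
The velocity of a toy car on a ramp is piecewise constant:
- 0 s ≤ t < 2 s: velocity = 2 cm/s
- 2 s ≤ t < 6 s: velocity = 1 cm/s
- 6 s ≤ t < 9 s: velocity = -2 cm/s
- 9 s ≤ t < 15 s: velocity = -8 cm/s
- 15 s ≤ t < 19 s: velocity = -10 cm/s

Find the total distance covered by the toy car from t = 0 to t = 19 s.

102 cm

Distance (not displacement) is the total path length: add the absolute areas under v-t.
0–2 s: |2| × 2 = 4 cm
2–6 s: |1| × 4 = 4 cm
6–9 s: |-2| × 3 = 6 cm
9–15 s: |-8| × 6 = 48 cm
15–19 s: |-10| × 4 = 40 cm
Total distance = 102 cm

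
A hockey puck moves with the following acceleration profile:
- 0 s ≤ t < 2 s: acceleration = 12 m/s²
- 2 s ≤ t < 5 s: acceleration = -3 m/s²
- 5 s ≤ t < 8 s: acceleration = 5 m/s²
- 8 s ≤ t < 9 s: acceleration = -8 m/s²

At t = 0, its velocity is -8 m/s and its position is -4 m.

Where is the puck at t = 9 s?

On each constant-a segment, Δv = aΔt and Δx = v₀Δt + ½aΔt²; chain segment to segment.
0–2 s: v starts -8 m/s; Δx = -8·2 + ½·12·2² = 8 m; v ends 16 m/s.
2–5 s: v starts 16 m/s; Δx = 16·3 + ½·-3·3² = 34.5 m; v ends 7 m/s.
5–8 s: v starts 7 m/s; Δx = 7·3 + ½·5·3² = 43.5 m; v ends 22 m/s.
8–9 s: v starts 22 m/s; Δx = 22·1 + ½·-8·1² = 18 m; v ends 14 m/s.
x(9) = -4 + Σ Δx = 100 m.

100 m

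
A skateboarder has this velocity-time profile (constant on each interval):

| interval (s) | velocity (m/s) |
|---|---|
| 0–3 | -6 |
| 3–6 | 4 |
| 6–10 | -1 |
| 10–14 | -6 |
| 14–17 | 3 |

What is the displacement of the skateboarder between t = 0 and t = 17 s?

Net displacement equals the area under the velocity-time graph (areas below the axis count negative).
0–3 s: -6 × 3 = -18 m
3–6 s: 4 × 3 = 12 m
6–10 s: -1 × 4 = -4 m
10–14 s: -6 × 4 = -24 m
14–17 s: 3 × 3 = 9 m
Net displacement = -25 m

-25 m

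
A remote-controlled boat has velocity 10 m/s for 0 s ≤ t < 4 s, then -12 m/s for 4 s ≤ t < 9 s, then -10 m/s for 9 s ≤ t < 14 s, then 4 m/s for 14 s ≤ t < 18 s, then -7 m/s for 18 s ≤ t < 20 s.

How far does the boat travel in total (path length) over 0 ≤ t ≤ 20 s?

Distance (not displacement) is the total path length: add the absolute areas under v-t.
0–4 s: |10| × 4 = 40 m
4–9 s: |-12| × 5 = 60 m
9–14 s: |-10| × 5 = 50 m
14–18 s: |4| × 4 = 16 m
18–20 s: |-7| × 2 = 14 m
Total distance = 180 m

180 m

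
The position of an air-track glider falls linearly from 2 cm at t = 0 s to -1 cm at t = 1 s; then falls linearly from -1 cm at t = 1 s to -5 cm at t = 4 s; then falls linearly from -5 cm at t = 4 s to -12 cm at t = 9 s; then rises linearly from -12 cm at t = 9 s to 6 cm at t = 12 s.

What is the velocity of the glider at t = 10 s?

Velocity is the slope of the x-t graph on 9–12 s: (6 − -12)/(12 − 9) = 6 cm/s.

6 cm/s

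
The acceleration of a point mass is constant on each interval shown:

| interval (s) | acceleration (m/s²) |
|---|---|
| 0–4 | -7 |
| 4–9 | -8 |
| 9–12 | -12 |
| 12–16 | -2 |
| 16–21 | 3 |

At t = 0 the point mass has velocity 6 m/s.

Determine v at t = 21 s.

Δv equals the area under the a-t graph; then v = v₀ + Δv.
0–4 s: -7 × 4 = -28 m/s
4–9 s: -8 × 5 = -40 m/s
9–12 s: -12 × 3 = -36 m/s
12–16 s: -2 × 4 = -8 m/s
16–21 s: 3 × 5 = 15 m/s
Δv = -97 m/s, so v(21) = 6 + (-97) = -91 m/s.

-91 m/s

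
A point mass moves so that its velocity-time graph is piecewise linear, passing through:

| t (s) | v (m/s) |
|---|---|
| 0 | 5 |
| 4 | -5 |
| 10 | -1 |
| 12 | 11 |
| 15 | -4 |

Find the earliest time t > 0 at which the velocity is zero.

t = 2 s

v changes sign on 0–4 s (from 5 to -5); the graph is linear there, so v = 0 at t = 0 + (-5)·(4 − 0)/(-5 − 5) = 2 s.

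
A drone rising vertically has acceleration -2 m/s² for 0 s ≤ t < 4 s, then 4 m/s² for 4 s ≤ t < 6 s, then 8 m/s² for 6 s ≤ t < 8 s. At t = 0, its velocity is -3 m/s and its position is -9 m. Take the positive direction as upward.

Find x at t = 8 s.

-41 m

On each constant-a segment, Δv = aΔt and Δx = v₀Δt + ½aΔt²; chain segment to segment.
0–4 s: v starts -3 m/s; Δx = -3·4 + ½·-2·4² = -28 m; v ends -11 m/s.
4–6 s: v starts -11 m/s; Δx = -11·2 + ½·4·2² = -14 m; v ends -3 m/s.
6–8 s: v starts -3 m/s; Δx = -3·2 + ½·8·2² = 10 m; v ends 13 m/s.
x(8) = -9 + Σ Δx = -41 m.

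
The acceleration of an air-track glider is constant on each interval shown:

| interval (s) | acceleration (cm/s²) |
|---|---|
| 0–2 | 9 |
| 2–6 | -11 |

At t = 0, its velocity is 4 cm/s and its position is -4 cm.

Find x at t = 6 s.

22 cm

On each constant-a segment, Δv = aΔt and Δx = v₀Δt + ½aΔt²; chain segment to segment.
0–2 s: v starts 4 cm/s; Δx = 4·2 + ½·9·2² = 26 cm; v ends 22 cm/s.
2–6 s: v starts 22 cm/s; Δx = 22·4 + ½·-11·4² = 0 cm; v ends -22 cm/s.
x(6) = -4 + Σ Δx = 22 cm.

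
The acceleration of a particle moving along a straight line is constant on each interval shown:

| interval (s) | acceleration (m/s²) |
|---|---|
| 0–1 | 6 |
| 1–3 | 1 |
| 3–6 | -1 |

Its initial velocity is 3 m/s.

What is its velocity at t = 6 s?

Δv equals the area under the a-t graph; then v = v₀ + Δv.
0–1 s: 6 × 1 = 6 m/s
1–3 s: 1 × 2 = 2 m/s
3–6 s: -1 × 3 = -3 m/s
Δv = 5 m/s, so v(6) = 3 + (5) = 8 m/s.

8 m/s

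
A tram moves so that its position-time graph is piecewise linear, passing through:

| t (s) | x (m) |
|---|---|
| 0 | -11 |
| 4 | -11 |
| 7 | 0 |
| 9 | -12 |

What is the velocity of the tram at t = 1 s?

0 m/s

Velocity is the slope of the x-t graph on 0–4 s: (-11 − -11)/(4 − 0) = 0 m/s.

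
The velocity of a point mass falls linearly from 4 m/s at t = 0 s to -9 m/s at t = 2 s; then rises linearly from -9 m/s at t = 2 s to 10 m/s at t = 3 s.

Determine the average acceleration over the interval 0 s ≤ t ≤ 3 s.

2 m/s²

Average acceleration = Δv/Δt = (10 − 4)/(3 − 0) = 2 m/s².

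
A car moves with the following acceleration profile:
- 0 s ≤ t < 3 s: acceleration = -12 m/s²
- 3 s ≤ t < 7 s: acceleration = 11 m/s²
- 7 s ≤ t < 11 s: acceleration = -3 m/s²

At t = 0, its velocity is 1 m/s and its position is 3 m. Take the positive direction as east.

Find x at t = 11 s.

On each constant-a segment, Δv = aΔt and Δx = v₀Δt + ½aΔt²; chain segment to segment.
0–3 s: v starts 1 m/s; Δx = 1·3 + ½·-12·3² = -51 m; v ends -35 m/s.
3–7 s: v starts -35 m/s; Δx = -35·4 + ½·11·4² = -52 m; v ends 9 m/s.
7–11 s: v starts 9 m/s; Δx = 9·4 + ½·-3·4² = 12 m; v ends -3 m/s.
x(11) = 3 + Σ Δx = -88 m.

-88 m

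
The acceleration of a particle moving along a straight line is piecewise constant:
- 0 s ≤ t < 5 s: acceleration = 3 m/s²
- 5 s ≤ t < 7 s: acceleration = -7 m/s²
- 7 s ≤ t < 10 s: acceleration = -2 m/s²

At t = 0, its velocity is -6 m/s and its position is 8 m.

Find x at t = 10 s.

On each constant-a segment, Δv = aΔt and Δx = v₀Δt + ½aΔt²; chain segment to segment.
0–5 s: v starts -6 m/s; Δx = -6·5 + ½·3·5² = 7.5 m; v ends 9 m/s.
5–7 s: v starts 9 m/s; Δx = 9·2 + ½·-7·2² = 4 m; v ends -5 m/s.
7–10 s: v starts -5 m/s; Δx = -5·3 + ½·-2·3² = -24 m; v ends -11 m/s.
x(10) = 8 + Σ Δx = -4.5 m.

-4.5 m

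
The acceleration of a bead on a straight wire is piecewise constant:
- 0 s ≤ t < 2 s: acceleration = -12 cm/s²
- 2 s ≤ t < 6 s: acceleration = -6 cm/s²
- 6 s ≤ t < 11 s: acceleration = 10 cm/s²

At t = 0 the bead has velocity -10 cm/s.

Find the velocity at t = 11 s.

-8 cm/s

Δv equals the area under the a-t graph; then v = v₀ + Δv.
0–2 s: -12 × 2 = -24 cm/s
2–6 s: -6 × 4 = -24 cm/s
6–11 s: 10 × 5 = 50 cm/s
Δv = 2 cm/s, so v(11) = -10 + (2) = -8 cm/s.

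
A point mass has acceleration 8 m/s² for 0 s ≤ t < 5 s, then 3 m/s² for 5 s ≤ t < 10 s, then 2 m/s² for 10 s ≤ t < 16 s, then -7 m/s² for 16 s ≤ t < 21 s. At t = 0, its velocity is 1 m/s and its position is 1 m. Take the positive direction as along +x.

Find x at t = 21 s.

973 m

On each constant-a segment, Δv = aΔt and Δx = v₀Δt + ½aΔt²; chain segment to segment.
0–5 s: v starts 1 m/s; Δx = 1·5 + ½·8·5² = 105 m; v ends 41 m/s.
5–10 s: v starts 41 m/s; Δx = 41·5 + ½·3·5² = 242.5 m; v ends 56 m/s.
10–16 s: v starts 56 m/s; Δx = 56·6 + ½·2·6² = 372 m; v ends 68 m/s.
16–21 s: v starts 68 m/s; Δx = 68·5 + ½·-7·5² = 252.5 m; v ends 33 m/s.
x(21) = 1 + Σ Δx = 973 m.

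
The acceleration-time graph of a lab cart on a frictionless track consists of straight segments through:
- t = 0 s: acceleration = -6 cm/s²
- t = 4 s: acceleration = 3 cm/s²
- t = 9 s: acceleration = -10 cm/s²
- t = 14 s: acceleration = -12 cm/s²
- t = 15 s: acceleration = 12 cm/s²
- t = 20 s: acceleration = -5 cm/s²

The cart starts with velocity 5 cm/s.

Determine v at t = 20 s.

Δv equals the area under the a-t graph; then v = v₀ + Δv.
0–4 s: ½(-6 + 3)(4) = -6 cm/s
4–9 s: ½(3 + -10)(5) = -17.5 cm/s
9–14 s: ½(-10 + -12)(5) = -55 cm/s
14–15 s: ½(-12 + 12)(1) = 0 cm/s
15–20 s: ½(12 + -5)(5) = 17.5 cm/s
Δv = -61 cm/s, so v(20) = 5 + (-61) = -56 cm/s.

-56 cm/s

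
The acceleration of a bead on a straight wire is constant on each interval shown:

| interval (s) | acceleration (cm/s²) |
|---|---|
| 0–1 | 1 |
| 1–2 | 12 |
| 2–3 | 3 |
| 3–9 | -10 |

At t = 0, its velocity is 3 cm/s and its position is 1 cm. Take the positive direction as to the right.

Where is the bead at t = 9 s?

-34 cm

On each constant-a segment, Δv = aΔt and Δx = v₀Δt + ½aΔt²; chain segment to segment.
0–1 s: v starts 3 cm/s; Δx = 3·1 + ½·1·1² = 3.5 cm; v ends 4 cm/s.
1–2 s: v starts 4 cm/s; Δx = 4·1 + ½·12·1² = 10 cm; v ends 16 cm/s.
2–3 s: v starts 16 cm/s; Δx = 16·1 + ½·3·1² = 17.5 cm; v ends 19 cm/s.
3–9 s: v starts 19 cm/s; Δx = 19·6 + ½·-10·6² = -66 cm; v ends -41 cm/s.
x(9) = 1 + Σ Δx = -34 cm.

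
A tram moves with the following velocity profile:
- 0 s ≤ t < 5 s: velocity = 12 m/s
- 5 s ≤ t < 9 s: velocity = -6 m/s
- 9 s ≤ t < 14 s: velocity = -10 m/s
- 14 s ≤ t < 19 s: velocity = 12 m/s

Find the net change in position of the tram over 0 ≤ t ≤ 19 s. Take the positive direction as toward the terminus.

46 m

Displacement is the signed area under the v-t curve.
0–5 s: 12 × 5 = 60 m
5–9 s: -6 × 4 = -24 m
9–14 s: -10 × 5 = -50 m
14–19 s: 12 × 5 = 60 m
Net displacement = 46 m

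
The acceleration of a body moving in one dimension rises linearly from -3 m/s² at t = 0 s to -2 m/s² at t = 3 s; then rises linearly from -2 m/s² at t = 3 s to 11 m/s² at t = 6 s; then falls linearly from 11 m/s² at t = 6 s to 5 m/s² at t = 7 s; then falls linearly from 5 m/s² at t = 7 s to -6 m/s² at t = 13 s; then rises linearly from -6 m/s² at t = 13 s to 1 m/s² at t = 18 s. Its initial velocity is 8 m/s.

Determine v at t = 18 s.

Δv equals the area under the a-t graph; then v = v₀ + Δv.
0–3 s: ½(-3 + -2)(3) = -7.5 m/s
3–6 s: ½(-2 + 11)(3) = 13.5 m/s
6–7 s: ½(11 + 5)(1) = 8 m/s
7–13 s: ½(5 + -6)(6) = -3 m/s
13–18 s: ½(-6 + 1)(5) = -12.5 m/s
Δv = -1.5 m/s, so v(18) = 8 + (-1.5) = 6.5 m/s.

6.5 m/s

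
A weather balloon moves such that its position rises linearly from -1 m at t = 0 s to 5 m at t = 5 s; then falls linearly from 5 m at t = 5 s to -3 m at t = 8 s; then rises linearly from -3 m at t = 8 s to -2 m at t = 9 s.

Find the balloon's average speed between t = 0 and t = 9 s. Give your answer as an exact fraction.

Average speed = (total path length)/(elapsed time); on a piecewise-linear x-t graph the path length is Σ|Δx|.
0–5 s: |Δx| = |5 − -1| = 6 m
5–8 s: |Δx| = |-3 − 5| = 8 m
8–9 s: |Δx| = |-2 − -3| = 1 m
Total path = 15 m; average speed = 15/9 = 5/3 m/s.

5/3 m/s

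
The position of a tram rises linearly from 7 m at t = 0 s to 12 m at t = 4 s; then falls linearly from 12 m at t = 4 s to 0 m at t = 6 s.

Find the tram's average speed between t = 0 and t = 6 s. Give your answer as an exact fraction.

Average speed = (total path length)/(elapsed time); on a piecewise-linear x-t graph the path length is Σ|Δx|.
0–4 s: |Δx| = |12 − 7| = 5 m
4–6 s: |Δx| = |0 − 12| = 12 m
Total path = 17 m; average speed = 17/6 = 17/6 m/s.

17/6 m/s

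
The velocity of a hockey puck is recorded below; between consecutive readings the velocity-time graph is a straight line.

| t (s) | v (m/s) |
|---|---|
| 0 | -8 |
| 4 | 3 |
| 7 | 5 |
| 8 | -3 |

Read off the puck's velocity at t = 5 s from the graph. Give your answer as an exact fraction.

On 4–7 s the graph is linear from 3 to 5 m/s: v(5) = 3 + (5 − 3)·(5 − 4)/(7 − 4) = 11/3 m/s.

11/3 m/s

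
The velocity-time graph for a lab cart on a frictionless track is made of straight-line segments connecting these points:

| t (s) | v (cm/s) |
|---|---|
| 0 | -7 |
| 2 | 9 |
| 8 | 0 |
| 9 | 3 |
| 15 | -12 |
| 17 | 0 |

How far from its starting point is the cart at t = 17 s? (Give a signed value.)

-8.5 cm

Net displacement equals the area under the velocity-time graph (areas below the axis count negative).
0–2 s: ½(-7 + 9)(2) = 2 cm
2–8 s: ½(9 + 0)(6) = 27 cm
8–9 s: ½(0 + 3)(1) = 1.5 cm
9–15 s: ½(3 + -12)(6) = -27 cm
15–17 s: ½(-12 + 0)(2) = -12 cm
Net displacement = -8.5 cm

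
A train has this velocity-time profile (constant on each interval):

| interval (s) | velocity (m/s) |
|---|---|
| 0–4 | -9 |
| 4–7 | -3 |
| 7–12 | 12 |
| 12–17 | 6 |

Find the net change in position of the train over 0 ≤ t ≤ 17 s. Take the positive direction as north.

45 m

Net displacement equals the area under the velocity-time graph (areas below the axis count negative).
0–4 s: -9 × 4 = -36 m
4–7 s: -3 × 3 = -9 m
7–12 s: 12 × 5 = 60 m
12–17 s: 6 × 5 = 30 m
Net displacement = 45 m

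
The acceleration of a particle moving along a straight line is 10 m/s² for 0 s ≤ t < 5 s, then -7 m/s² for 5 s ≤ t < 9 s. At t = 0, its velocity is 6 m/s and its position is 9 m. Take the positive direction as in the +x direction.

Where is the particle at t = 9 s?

On each constant-a segment, Δv = aΔt and Δx = v₀Δt + ½aΔt²; chain segment to segment.
0–5 s: v starts 6 m/s; Δx = 6·5 + ½·10·5² = 155 m; v ends 56 m/s.
5–9 s: v starts 56 m/s; Δx = 56·4 + ½·-7·4² = 168 m; v ends 28 m/s.
x(9) = 9 + Σ Δx = 332 m.

332 m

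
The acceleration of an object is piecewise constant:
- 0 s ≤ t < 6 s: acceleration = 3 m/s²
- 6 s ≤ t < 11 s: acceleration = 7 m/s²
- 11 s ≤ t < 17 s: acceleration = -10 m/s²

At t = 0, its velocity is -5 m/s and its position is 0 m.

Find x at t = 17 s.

284.5 m

On each constant-a segment, Δv = aΔt and Δx = v₀Δt + ½aΔt²; chain segment to segment.
0–6 s: v starts -5 m/s; Δx = -5·6 + ½·3·6² = 24 m; v ends 13 m/s.
6–11 s: v starts 13 m/s; Δx = 13·5 + ½·7·5² = 152.5 m; v ends 48 m/s.
11–17 s: v starts 48 m/s; Δx = 48·6 + ½·-10·6² = 108 m; v ends -12 m/s.
x(17) = 0 + Σ Δx = 284.5 m.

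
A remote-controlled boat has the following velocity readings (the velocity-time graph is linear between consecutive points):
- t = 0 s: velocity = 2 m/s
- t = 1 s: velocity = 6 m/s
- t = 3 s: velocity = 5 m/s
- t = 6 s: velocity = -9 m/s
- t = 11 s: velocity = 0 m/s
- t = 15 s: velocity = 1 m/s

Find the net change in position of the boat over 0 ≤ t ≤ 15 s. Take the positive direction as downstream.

-11.5 m

Displacement is the signed area under the v-t curve.
0–1 s: ½(2 + 6)(1) = 4 m
1–3 s: ½(6 + 5)(2) = 11 m
3–6 s: ½(5 + -9)(3) = -6 m
6–11 s: ½(-9 + 0)(5) = -22.5 m
11–15 s: ½(0 + 1)(4) = 2 m
Net displacement = -11.5 m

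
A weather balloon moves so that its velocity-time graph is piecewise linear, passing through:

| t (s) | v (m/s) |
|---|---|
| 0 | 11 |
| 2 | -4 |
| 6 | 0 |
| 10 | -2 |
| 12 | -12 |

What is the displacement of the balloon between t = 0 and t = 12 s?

Net displacement equals the area under the velocity-time graph (areas below the axis count negative).
0–2 s: ½(11 + -4)(2) = 7 m
2–6 s: ½(-4 + 0)(4) = -8 m
6–10 s: ½(0 + -2)(4) = -4 m
10–12 s: ½(-2 + -12)(2) = -14 m
Net displacement = -19 m

-19 m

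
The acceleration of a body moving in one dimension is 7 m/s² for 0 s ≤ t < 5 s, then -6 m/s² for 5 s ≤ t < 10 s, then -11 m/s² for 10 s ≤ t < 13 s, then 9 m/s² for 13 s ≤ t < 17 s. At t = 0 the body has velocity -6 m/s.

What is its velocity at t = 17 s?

Δv equals the area under the a-t graph; then v = v₀ + Δv.
0–5 s: 7 × 5 = 35 m/s
5–10 s: -6 × 5 = -30 m/s
10–13 s: -11 × 3 = -33 m/s
13–17 s: 9 × 4 = 36 m/s
Δv = 8 m/s, so v(17) = -6 + (8) = 2 m/s.

2 m/s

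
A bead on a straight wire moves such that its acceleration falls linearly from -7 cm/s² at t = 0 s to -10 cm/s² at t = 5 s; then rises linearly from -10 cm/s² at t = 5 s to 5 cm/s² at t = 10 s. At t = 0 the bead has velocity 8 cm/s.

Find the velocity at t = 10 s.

Δv equals the area under the a-t graph; then v = v₀ + Δv.
0–5 s: ½(-7 + -10)(5) = -42.5 cm/s
5–10 s: ½(-10 + 5)(5) = -12.5 cm/s
Δv = -55 cm/s, so v(10) = 8 + (-55) = -47 cm/s.

-47 cm/s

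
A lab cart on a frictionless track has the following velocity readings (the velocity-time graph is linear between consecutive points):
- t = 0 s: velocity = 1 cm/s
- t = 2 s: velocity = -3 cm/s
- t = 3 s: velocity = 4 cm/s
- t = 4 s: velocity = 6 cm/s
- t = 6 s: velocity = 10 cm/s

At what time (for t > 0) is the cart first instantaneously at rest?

t = 0.5 s

v changes sign on 0–2 s (from 1 to -3); the graph is linear there, so v = 0 at t = 0 + (-1)·(2 − 0)/(-3 − 1) = 0.5 s.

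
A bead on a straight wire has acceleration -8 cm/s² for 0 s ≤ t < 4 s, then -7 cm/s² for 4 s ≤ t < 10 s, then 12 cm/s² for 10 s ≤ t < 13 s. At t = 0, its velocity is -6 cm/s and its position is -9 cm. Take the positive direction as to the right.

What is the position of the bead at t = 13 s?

On each constant-a segment, Δv = aΔt and Δx = v₀Δt + ½aΔt²; chain segment to segment.
0–4 s: v starts -6 cm/s; Δx = -6·4 + ½·-8·4² = -88 cm; v ends -38 cm/s.
4–10 s: v starts -38 cm/s; Δx = -38·6 + ½·-7·6² = -354 cm; v ends -80 cm/s.
10–13 s: v starts -80 cm/s; Δx = -80·3 + ½·12·3² = -186 cm; v ends -44 cm/s.
x(13) = -9 + Σ Δx = -637 cm.

-637 cm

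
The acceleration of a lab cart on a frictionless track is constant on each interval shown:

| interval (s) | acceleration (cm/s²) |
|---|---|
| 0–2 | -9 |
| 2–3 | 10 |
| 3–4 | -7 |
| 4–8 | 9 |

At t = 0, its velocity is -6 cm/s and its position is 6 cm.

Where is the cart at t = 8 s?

On each constant-a segment, Δv = aΔt and Δx = v₀Δt + ½aΔt²; chain segment to segment.
0–2 s: v starts -6 cm/s; Δx = -6·2 + ½·-9·2² = -30 cm; v ends -24 cm/s.
2–3 s: v starts -24 cm/s; Δx = -24·1 + ½·10·1² = -19 cm; v ends -14 cm/s.
3–4 s: v starts -14 cm/s; Δx = -14·1 + ½·-7·1² = -17.5 cm; v ends -21 cm/s.
4–8 s: v starts -21 cm/s; Δx = -21·4 + ½·9·4² = -12 cm; v ends 15 cm/s.
x(8) = 6 + Σ Δx = -72.5 cm.

-72.5 cm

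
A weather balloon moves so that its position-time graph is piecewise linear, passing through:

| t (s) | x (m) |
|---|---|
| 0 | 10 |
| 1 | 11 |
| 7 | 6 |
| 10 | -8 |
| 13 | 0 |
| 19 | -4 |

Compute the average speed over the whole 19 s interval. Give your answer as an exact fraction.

Average speed = (total path length)/(elapsed time); on a piecewise-linear x-t graph the path length is Σ|Δx|.
0–1 s: |Δx| = |11 − 10| = 1 m
1–7 s: |Δx| = |6 − 11| = 5 m
7–10 s: |Δx| = |-8 − 6| = 14 m
10–13 s: |Δx| = |0 − -8| = 8 m
13–19 s: |Δx| = |-4 − 0| = 4 m
Total path = 32 m; average speed = 32/19 = 32/19 m/s.

32/19 m/s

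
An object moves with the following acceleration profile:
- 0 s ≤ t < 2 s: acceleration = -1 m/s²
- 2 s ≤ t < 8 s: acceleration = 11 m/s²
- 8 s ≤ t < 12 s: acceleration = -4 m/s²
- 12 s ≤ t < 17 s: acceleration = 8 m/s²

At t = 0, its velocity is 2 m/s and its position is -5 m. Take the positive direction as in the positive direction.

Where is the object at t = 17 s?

777 m

On each constant-a segment, Δv = aΔt and Δx = v₀Δt + ½aΔt²; chain segment to segment.
0–2 s: v starts 2 m/s; Δx = 2·2 + ½·-1·2² = 2 m; v ends 0 m/s.
2–8 s: v starts 0 m/s; Δx = 0·6 + ½·11·6² = 198 m; v ends 66 m/s.
8–12 s: v starts 66 m/s; Δx = 66·4 + ½·-4·4² = 232 m; v ends 50 m/s.
12–17 s: v starts 50 m/s; Δx = 50·5 + ½·8·5² = 350 m; v ends 90 m/s.
x(17) = -5 + Σ Δx = 777 m.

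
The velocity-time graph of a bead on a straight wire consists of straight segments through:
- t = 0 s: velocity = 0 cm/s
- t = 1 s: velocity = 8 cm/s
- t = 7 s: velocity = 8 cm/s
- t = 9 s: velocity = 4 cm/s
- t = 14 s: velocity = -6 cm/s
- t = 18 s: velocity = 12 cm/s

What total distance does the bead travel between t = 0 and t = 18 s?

Total distance travelled is ∫|v| dt — sum the magnitudes of each area piece.
0–1 s: |½(0 + 8)(1)| = 4 cm
1–7 s: |8| × 6 = 48 cm
7–9 s: |½(8 + 4)(2)| = 12 cm
9–14 s: v = 0 at t = 11 s; triangle areas 4 + 9 = 13 cm
14–18 s: v = 0 at t = 46/3 s; triangle areas 4 + 16 = 20 cm
Total distance = 97 cm

97 cm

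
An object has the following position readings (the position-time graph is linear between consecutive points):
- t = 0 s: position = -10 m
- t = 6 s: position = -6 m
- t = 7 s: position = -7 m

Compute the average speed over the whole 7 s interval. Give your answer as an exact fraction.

5/7 m/s

Average speed = (total path length)/(elapsed time); on a piecewise-linear x-t graph the path length is Σ|Δx|.
0–6 s: |Δx| = |-6 − -10| = 4 m
6–7 s: |Δx| = |-7 − -6| = 1 m
Total path = 5 m; average speed = 5/7 = 5/7 m/s.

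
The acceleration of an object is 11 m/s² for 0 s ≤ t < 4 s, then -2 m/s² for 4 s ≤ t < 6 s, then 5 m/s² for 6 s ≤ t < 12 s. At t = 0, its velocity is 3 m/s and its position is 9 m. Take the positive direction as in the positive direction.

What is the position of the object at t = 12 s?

547 m

On each constant-a segment, Δv = aΔt and Δx = v₀Δt + ½aΔt²; chain segment to segment.
0–4 s: v starts 3 m/s; Δx = 3·4 + ½·11·4² = 100 m; v ends 47 m/s.
4–6 s: v starts 47 m/s; Δx = 47·2 + ½·-2·2² = 90 m; v ends 43 m/s.
6–12 s: v starts 43 m/s; Δx = 43·6 + ½·5·6² = 348 m; v ends 73 m/s.
x(12) = 9 + Σ Δx = 547 m.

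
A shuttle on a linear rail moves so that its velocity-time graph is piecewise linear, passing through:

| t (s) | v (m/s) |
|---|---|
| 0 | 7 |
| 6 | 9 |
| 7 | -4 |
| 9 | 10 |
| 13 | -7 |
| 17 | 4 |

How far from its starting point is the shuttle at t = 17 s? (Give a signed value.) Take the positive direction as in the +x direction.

Displacement is the signed area under the v-t curve.
0–6 s: ½(7 + 9)(6) = 48 m
6–7 s: ½(9 + -4)(1) = 2.5 m
7–9 s: ½(-4 + 10)(2) = 6 m
9–13 s: ½(10 + -7)(4) = 6 m
13–17 s: ½(-7 + 4)(4) = -6 m
Net displacement = 56.5 m

56.5 m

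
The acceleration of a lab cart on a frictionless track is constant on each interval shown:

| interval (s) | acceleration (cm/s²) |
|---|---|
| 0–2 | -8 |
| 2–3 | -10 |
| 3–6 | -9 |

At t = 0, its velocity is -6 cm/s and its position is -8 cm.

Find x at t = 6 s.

On each constant-a segment, Δv = aΔt and Δx = v₀Δt + ½aΔt²; chain segment to segment.
0–2 s: v starts -6 cm/s; Δx = -6·2 + ½·-8·2² = -28 cm; v ends -22 cm/s.
2–3 s: v starts -22 cm/s; Δx = -22·1 + ½·-10·1² = -27 cm; v ends -32 cm/s.
3–6 s: v starts -32 cm/s; Δx = -32·3 + ½·-9·3² = -136.5 cm; v ends -59 cm/s.
x(6) = -8 + Σ Δx = -199.5 cm.

-199.5 cm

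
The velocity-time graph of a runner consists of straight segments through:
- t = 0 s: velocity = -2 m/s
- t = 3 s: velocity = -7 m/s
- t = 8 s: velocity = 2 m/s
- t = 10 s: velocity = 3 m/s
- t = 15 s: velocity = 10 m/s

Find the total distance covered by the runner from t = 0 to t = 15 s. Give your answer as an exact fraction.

Distance (not displacement) is the total path length: add the absolute areas under v-t.
0–3 s: |½(-2 + -7)(3)| = 13.5 m
3–8 s: v = 0 at t = 62/9 s; triangle areas 245/18 + 10/9 = 265/18 m
8–10 s: |½(2 + 3)(2)| = 5 m
10–15 s: |½(3 + 10)(5)| = 32.5 m
Total distance = 1183/18 m

1183/18 m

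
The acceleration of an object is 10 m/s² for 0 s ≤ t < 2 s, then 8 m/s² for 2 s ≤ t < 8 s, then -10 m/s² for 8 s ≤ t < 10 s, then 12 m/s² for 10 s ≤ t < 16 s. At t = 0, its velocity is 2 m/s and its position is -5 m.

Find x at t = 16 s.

On each constant-a segment, Δv = aΔt and Δx = v₀Δt + ½aΔt²; chain segment to segment.
0–2 s: v starts 2 m/s; Δx = 2·2 + ½·10·2² = 24 m; v ends 22 m/s.
2–8 s: v starts 22 m/s; Δx = 22·6 + ½·8·6² = 276 m; v ends 70 m/s.
8–10 s: v starts 70 m/s; Δx = 70·2 + ½·-10·2² = 120 m; v ends 50 m/s.
10–16 s: v starts 50 m/s; Δx = 50·6 + ½·12·6² = 516 m; v ends 122 m/s.
x(16) = -5 + Σ Δx = 931 m.

931 m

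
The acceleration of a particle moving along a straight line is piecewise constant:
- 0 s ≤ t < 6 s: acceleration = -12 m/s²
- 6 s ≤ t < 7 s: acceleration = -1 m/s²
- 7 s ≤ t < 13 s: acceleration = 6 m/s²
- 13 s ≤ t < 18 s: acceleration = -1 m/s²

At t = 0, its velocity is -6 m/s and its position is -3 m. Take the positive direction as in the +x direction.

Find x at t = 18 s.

On each constant-a segment, Δv = aΔt and Δx = v₀Δt + ½aΔt²; chain segment to segment.
0–6 s: v starts -6 m/s; Δx = -6·6 + ½·-12·6² = -252 m; v ends -78 m/s.
6–7 s: v starts -78 m/s; Δx = -78·1 + ½·-1·1² = -78.5 m; v ends -79 m/s.
7–13 s: v starts -79 m/s; Δx = -79·6 + ½·6·6² = -366 m; v ends -43 m/s.
13–18 s: v starts -43 m/s; Δx = -43·5 + ½·-1·5² = -227.5 m; v ends -48 m/s.
x(18) = -3 + Σ Δx = -927 m.

-927 m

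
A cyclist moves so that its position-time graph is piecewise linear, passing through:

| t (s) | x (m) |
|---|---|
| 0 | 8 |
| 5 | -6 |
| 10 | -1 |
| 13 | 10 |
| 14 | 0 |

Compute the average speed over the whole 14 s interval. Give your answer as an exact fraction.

20/7 m/s

Average speed = (total path length)/(elapsed time); on a piecewise-linear x-t graph the path length is Σ|Δx|.
0–5 s: |Δx| = |-6 − 8| = 14 m
5–10 s: |Δx| = |-1 − -6| = 5 m
10–13 s: |Δx| = |10 − -1| = 11 m
13–14 s: |Δx| = |0 − 10| = 10 m
Total path = 40 m; average speed = 40/14 = 20/7 m/s.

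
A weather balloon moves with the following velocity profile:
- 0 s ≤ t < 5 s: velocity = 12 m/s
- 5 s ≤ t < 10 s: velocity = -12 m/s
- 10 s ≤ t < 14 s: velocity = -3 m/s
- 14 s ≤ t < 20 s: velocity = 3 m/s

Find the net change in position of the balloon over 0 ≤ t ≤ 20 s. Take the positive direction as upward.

6 m

Net displacement equals the area under the velocity-time graph (areas below the axis count negative).
0–5 s: 12 × 5 = 60 m
5–10 s: -12 × 5 = -60 m
10–14 s: -3 × 4 = -12 m
14–20 s: 3 × 6 = 18 m
Net displacement = 6 m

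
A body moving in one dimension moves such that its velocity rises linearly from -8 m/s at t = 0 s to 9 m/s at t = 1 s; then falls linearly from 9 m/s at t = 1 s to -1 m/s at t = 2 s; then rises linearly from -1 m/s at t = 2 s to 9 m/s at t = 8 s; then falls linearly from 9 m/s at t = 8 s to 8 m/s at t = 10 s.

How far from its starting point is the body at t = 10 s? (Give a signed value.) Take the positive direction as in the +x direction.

45.5 m

Net displacement equals the area under the velocity-time graph (areas below the axis count negative).
0–1 s: ½(-8 + 9)(1) = 0.5 m
1–2 s: ½(9 + -1)(1) = 4 m
2–8 s: ½(-1 + 9)(6) = 24 m
8–10 s: ½(9 + 8)(2) = 17 m
Net displacement = 45.5 m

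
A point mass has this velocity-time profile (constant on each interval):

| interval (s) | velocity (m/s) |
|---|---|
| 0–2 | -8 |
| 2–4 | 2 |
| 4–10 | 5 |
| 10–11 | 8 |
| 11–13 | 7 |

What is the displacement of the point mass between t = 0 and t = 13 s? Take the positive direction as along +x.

Displacement is the signed area under the v-t curve.
0–2 s: -8 × 2 = -16 m
2–4 s: 2 × 2 = 4 m
4–10 s: 5 × 6 = 30 m
10–11 s: 8 × 1 = 8 m
11–13 s: 7 × 2 = 14 m
Net displacement = 40 m

40 m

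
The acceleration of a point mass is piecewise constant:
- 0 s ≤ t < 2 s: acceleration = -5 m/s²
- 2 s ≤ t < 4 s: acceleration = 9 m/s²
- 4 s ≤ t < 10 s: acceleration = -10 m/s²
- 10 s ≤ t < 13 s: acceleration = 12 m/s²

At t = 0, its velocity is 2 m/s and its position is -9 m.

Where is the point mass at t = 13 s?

On each constant-a segment, Δv = aΔt and Δx = v₀Δt + ½aΔt²; chain segment to segment.
0–2 s: v starts 2 m/s; Δx = 2·2 + ½·-5·2² = -6 m; v ends -8 m/s.
2–4 s: v starts -8 m/s; Δx = -8·2 + ½·9·2² = 2 m; v ends 10 m/s.
4–10 s: v starts 10 m/s; Δx = 10·6 + ½·-10·6² = -120 m; v ends -50 m/s.
10–13 s: v starts -50 m/s; Δx = -50·3 + ½·12·3² = -96 m; v ends -14 m/s.
x(13) = -9 + Σ Δx = -229 m.

-229 m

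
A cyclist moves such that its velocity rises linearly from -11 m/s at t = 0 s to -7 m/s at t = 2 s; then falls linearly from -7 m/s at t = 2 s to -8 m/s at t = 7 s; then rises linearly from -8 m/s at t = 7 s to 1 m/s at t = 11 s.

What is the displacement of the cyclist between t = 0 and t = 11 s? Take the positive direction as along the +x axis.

-69.5 m

Displacement is the signed area under the v-t curve.
0–2 s: ½(-11 + -7)(2) = -18 m
2–7 s: ½(-7 + -8)(5) = -37.5 m
7–11 s: ½(-8 + 1)(4) = -14 m
Net displacement = -69.5 m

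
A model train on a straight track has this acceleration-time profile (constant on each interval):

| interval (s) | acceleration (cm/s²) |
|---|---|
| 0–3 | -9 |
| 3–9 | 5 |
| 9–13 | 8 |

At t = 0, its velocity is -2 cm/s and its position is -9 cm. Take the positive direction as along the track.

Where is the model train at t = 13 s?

-71.5 cm

On each constant-a segment, Δv = aΔt and Δx = v₀Δt + ½aΔt²; chain segment to segment.
0–3 s: v starts -2 cm/s; Δx = -2·3 + ½·-9·3² = -46.5 cm; v ends -29 cm/s.
3–9 s: v starts -29 cm/s; Δx = -29·6 + ½·5·6² = -84 cm; v ends 1 cm/s.
9–13 s: v starts 1 cm/s; Δx = 1·4 + ½·8·4² = 68 cm; v ends 33 cm/s.
x(13) = -9 + Σ Δx = -71.5 cm.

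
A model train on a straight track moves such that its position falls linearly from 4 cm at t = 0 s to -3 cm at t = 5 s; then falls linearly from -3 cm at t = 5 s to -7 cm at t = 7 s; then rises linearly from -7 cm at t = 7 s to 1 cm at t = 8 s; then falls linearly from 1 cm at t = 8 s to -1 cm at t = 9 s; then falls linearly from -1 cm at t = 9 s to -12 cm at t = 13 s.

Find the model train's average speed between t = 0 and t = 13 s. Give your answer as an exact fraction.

32/13 cm/s

Average speed = (total path length)/(elapsed time); on a piecewise-linear x-t graph the path length is Σ|Δx|.
0–5 s: |Δx| = |-3 − 4| = 7 cm
5–7 s: |Δx| = |-7 − -3| = 4 cm
7–8 s: |Δx| = |1 − -7| = 8 cm
8–9 s: |Δx| = |-1 − 1| = 2 cm
9–13 s: |Δx| = |-12 − -1| = 11 cm
Total path = 32 cm; average speed = 32/13 = 32/13 cm/s.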